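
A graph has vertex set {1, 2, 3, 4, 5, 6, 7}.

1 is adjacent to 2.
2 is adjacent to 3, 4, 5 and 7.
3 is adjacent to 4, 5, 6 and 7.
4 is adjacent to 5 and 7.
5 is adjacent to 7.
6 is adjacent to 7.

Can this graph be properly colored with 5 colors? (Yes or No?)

The chromatic number is 5. 2, 3, 4, 5, 7 are pairwise adjacent (a clique of size 5), so at least 5 colors are needed.
A valid assignment using 5 colors: 1=a, 2=c, 3=a, 4=e, 5=d, 6=c, 7=b.
That is already a proper 5-coloring.

Yes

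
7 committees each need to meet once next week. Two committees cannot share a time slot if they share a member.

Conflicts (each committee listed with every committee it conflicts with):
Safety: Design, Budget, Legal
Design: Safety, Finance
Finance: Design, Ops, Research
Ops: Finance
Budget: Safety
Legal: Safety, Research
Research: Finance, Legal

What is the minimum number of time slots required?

The cycle Finance-Design-Safety-Legal-Research-Finance has odd length 5, so it cannot be 2-colored; at least 3 time slots are needed.
3 time slots suffice: time slot 1 → {Safety, Finance}; time slot 2 → {Design, Ops, Budget, Legal}; time slot 3 → {Research}. Each listed conflict is separated.

3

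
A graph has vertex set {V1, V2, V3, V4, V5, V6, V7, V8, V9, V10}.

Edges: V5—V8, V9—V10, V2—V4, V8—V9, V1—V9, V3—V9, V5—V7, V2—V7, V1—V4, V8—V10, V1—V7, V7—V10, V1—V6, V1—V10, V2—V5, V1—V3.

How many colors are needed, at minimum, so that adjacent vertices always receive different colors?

V1, V9, V10 are mutually adjacent, so at least 3 colors are needed.
A valid assignment using 3 colors: V1=red, V2=red, V3=green, V4=blue, V5=green, V6=blue, V7=blue, V8=red, V9=blue, V10=green. No two adjacent vertices share a color.

3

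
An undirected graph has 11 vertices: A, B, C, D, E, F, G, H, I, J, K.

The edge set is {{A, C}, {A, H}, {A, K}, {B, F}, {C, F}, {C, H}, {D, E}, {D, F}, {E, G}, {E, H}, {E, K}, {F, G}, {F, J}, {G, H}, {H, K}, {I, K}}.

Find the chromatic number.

3

A, C, H are pairwise adjacent, so at least 3 colors are needed.
One proper 3-coloring: A=2, B=2, C=3, D=3, E=2, F=1, G=3, H=1, I=1, J=2, K=3. Every edge joins two different colors.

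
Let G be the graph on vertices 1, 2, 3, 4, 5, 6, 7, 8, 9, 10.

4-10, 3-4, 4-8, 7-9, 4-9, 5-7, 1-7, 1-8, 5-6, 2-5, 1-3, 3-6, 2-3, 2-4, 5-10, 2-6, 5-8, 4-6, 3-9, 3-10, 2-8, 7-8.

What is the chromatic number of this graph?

4

2, 3, 4, 6 are mutually adjacent (a clique of size 4), so at least 4 colors are needed.
4 colors suffice: color red → {3, 5}; color blue → {4, 7}; color green → {1, 2, 9, 10}; color yellow → {6, 8}. Each edge has distinct colors on its endpoints.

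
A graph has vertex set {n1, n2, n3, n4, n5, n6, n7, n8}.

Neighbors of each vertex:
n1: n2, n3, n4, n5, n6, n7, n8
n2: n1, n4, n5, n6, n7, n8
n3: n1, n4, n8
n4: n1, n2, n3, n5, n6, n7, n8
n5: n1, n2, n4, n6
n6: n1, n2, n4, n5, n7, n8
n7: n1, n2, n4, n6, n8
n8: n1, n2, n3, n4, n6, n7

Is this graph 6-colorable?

The chromatic number is 6. n1, n2, n4, n6, n7, n8 form a clique, so at least 6 colors are needed.
6 colors suffice: n1=1, n2=5, n3=4, n4=2, n5=3, n6=4, n7=6, n8=3.
That is already a proper 6-coloring.

Yes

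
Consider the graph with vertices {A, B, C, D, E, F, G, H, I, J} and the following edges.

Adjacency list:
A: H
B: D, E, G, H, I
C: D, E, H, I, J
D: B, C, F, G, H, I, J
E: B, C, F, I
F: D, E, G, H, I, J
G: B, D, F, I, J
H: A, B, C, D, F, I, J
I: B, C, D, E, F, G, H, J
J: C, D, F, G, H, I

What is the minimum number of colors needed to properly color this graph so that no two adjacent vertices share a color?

5

C, D, H, I, J form a clique, so at least 5 colors are needed.
5 colors suffice: color 1 → {A, I}; color 2 → {E, G, H}; color 3 → {D}; color 4 → {B, C, F}; color 5 → {J}. Every edge joins two different colors.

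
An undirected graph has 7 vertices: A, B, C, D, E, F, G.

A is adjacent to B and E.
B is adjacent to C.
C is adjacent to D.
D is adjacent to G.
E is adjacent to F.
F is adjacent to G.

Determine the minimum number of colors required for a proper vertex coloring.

3

The cycle C-B-A-E-F-G-D-C has odd length 7, so it cannot be 2-colored; at least 3 colors are needed.
3 colors suffice: color red → {C, E, G}; color blue → {A, D, F}; color green → {B}. No two adjacent vertices share a color.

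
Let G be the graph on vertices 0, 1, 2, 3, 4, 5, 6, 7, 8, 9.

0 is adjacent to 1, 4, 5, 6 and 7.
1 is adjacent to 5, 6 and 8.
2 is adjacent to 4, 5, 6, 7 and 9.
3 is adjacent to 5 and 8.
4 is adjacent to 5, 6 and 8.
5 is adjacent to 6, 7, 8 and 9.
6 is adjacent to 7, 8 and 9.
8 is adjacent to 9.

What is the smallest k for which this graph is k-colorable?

2, 5, 6, 9 are pairwise adjacent (a clique of size 4), so at least 4 colors are needed.
4 colors suffice: color red → {5}; color blue → {3, 6}; color green → {0, 2, 8}; color yellow → {1, 4, 7, 9}. No two adjacent vertices share a color.

4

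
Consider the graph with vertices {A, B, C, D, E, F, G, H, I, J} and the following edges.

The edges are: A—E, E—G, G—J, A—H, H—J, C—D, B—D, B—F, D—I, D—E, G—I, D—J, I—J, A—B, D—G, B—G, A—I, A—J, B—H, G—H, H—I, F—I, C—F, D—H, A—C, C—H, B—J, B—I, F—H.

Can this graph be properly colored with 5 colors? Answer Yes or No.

No

B, D, G, H, I, J are mutually adjacent (a clique of size 6), so at least 6 colors are needed.
So 5 colors are not enough.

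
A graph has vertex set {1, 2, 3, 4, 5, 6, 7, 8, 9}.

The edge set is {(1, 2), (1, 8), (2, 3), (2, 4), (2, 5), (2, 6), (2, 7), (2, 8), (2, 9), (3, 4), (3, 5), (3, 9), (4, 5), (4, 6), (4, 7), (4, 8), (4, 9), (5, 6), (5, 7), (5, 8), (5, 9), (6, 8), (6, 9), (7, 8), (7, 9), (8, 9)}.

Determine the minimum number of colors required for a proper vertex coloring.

6

2, 4, 5, 6, 8, 9 are pairwise adjacent (a clique of size 6), so at least 6 colors are needed.
A valid assignment using 6 colors: 1=green, 2=red, 3=blue, 4=purple, 5=yellow, 6=orange, 7=orange, 8=blue, 9=green. Each edge has distinct colors on its endpoints.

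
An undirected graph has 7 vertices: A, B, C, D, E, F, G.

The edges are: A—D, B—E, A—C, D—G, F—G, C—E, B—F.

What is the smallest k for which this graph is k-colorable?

The cycle C-E-B-F-G-D-A-C has odd length 7, so it cannot be 2-colored; at least 3 colors are needed.
A valid assignment using 3 colors: A=2, B=2, C=1, D=1, E=3, F=1, G=2. Each edge has distinct colors on its endpoints.

3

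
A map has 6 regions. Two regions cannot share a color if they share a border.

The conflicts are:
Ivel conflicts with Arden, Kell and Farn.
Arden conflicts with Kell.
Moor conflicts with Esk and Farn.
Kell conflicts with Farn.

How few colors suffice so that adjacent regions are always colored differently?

Ivel, Arden, Kell all conflict with each other, so at least 3 colors are needed.
3 colors suffice: color 1 → {Ivel, Moor}; color 2 → {Esk, Kell}; color 3 → {Arden, Farn}. Each listed conflict is separated.

3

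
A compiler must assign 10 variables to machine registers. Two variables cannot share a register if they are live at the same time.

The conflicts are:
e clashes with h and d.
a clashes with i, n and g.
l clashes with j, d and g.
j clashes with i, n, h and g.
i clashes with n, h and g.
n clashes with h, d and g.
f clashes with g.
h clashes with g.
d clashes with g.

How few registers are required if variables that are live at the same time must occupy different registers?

5

j, i, n, h, g all conflict with each other, so at least 5 registers are needed.
5 registers suffice: register 1 → {e, g}; register 2 → {l, n, f}; register 3 → {a, j, d}; register 4 → {h}; register 5 → {i}. Each listed conflict is separated.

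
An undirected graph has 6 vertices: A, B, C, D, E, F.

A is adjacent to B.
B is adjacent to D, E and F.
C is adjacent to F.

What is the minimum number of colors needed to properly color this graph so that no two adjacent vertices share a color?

2

B and E are adjacent, so at least 2 colors are needed.
2 colors suffice: color red → {B, C}; color blue → {A, D, E, F}. Each edge has distinct colors on its endpoints.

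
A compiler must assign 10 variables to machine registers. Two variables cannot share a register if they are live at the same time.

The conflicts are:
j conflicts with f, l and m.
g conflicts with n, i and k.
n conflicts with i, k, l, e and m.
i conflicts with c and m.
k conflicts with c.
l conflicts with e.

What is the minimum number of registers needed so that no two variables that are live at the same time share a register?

3

g, n, k all conflict with each other, so at least 3 registers are needed.
3 registers suffice: register 1 → {j, n, c}; register 2 → {f, i, k, l}; register 3 → {g, e, m}. No two conflicting variables share a register.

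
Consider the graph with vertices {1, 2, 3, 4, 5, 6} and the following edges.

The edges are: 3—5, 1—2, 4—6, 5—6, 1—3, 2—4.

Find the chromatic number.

2

3 and 5 are adjacent, so at least 2 colors are needed.
One proper 2-coloring: 1=b, 2=a, 3=a, 4=b, 5=b, 6=a. Every edge joins two different colors.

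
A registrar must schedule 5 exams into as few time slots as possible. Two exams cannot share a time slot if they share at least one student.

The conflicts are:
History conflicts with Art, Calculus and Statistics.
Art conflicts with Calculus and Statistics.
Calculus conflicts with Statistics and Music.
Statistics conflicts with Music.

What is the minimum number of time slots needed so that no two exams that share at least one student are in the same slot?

4

History, Art, Calculus, Statistics all conflict with each other, so at least 4 time slots are needed.
4 time slots suffice: History=4, Art=3, Calculus=1, Statistics=2, Music=3. Every pair that conflicts lands in different time slots.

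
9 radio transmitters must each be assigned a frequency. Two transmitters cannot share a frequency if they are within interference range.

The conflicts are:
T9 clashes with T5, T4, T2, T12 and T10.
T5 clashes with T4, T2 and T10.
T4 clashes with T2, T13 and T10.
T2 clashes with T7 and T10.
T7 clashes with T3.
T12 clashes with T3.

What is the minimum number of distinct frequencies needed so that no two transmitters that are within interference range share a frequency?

5

T9, T5, T4, T2, T10 all conflict with each other, so at least 5 frequencies are needed.
5 frequencies suffice: frequency 1 → {T2, T3, T13}; frequency 2 → {T4, T7, T12}; frequency 3 → {T9}; frequency 4 → {T5}; frequency 5 → {T10}. Every pair that conflicts lands in different frequencies.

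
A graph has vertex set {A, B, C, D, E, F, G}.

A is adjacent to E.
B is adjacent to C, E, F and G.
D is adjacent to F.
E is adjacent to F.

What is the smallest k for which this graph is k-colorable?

3

B, E, F are pairwise adjacent, so at least 3 colors are needed.
A valid assignment using 3 colors: A=1, B=1, C=2, D=1, E=3, F=2, G=2. Every edge joins two different colors.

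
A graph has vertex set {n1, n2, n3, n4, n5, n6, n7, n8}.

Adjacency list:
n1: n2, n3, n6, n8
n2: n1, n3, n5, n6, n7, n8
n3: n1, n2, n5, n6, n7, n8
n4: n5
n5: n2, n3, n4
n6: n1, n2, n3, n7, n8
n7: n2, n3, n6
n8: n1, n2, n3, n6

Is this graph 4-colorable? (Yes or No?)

n1, n2, n3, n6, n8 are mutually adjacent (a clique of size 5), so at least 5 colors are needed.
So 4 colors are not enough.

No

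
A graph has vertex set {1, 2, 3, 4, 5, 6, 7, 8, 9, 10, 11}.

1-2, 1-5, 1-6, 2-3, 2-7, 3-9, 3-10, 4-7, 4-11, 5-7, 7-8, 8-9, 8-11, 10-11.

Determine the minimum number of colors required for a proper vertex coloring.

The cycle 9-3-2-7-8-9 has odd length 5, so it cannot be 2-colored; at least 3 colors are needed.
One proper 3-coloring: 1=a, 2=b, 3=a, 4=b, 5=b, 6=b, 7=a, 8=b, 9=c, 10=b, 11=a. Every edge joins two different colors.

3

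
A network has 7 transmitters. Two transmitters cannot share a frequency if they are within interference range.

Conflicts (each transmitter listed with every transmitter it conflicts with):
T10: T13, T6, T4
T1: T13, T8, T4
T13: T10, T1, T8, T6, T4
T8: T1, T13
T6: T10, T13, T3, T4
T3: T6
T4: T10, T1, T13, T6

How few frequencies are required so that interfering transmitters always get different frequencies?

T10, T13, T6, T4 all conflict with each other, so at least 4 frequencies are needed.
4 frequencies suffice: frequency 1 → {T13, T3}; frequency 2 → {T1, T6}; frequency 3 → {T8, T4}; frequency 4 → {T10}. Every pair that conflicts lands in different frequencies.

4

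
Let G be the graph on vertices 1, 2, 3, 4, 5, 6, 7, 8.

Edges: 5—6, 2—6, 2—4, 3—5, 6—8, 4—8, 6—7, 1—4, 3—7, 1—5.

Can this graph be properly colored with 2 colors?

No

The cycle 1-4-8-6-5-1 has odd length 5, so it cannot be 2-colored; at least 3 colors are needed.
So 2 colors are not enough.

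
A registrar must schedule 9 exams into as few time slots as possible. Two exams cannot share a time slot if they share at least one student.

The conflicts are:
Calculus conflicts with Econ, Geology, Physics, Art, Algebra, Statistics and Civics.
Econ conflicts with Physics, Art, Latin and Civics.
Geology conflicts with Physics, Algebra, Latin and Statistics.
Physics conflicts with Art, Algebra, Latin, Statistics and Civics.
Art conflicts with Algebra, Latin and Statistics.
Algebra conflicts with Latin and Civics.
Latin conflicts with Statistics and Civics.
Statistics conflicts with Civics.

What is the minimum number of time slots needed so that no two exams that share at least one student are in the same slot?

Calculus, Physics, Statistics, Civics pairwise conflict, so at least 4 time slots are needed.
A valid assignment using 4 time slots: Calculus=2, Econ=4, Geology=3, Physics=1, Art=3, Algebra=4, Latin=2, Statistics=4, Civics=3. Each listed conflict is separated.

4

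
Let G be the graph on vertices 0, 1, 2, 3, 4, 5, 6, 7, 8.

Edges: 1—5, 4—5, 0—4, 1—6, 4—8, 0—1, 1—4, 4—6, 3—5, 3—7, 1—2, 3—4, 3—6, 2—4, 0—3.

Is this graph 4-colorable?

The chromatic number is 3. 3, 4, 5 are mutually adjacent, so at least 3 colors are needed.
3 colors suffice: color red → {4, 7}; color blue → {1, 3, 8}; color green → {0, 2, 5, 6}.
Since 4 ≥ 3, a proper 4-coloring certainly exists.

Yes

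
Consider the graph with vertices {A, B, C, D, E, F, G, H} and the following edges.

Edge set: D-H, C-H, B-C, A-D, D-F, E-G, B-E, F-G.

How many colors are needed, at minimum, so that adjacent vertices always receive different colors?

The cycle E-G-F-D-H-C-B-E has odd length 7, so it cannot be 2-colored; at least 3 colors are needed.
3 colors suffice: color 1 → {C, D, G}; color 2 → {A, E, F, H}; color 3 → {B}. No two adjacent vertices share a color.

3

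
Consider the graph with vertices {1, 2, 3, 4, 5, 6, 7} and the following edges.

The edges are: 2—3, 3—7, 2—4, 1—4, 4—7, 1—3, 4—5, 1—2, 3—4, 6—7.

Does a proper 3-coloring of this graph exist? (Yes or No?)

No

1, 2, 3, 4 form a clique, so at least 4 colors are needed.
So 3 colors are not enough.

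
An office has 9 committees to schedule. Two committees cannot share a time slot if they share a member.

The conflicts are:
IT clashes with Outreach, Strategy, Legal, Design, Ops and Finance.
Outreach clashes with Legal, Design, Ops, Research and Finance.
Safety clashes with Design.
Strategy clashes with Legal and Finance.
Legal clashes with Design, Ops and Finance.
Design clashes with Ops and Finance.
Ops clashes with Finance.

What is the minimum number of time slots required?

6

IT, Outreach, Legal, Design, Ops, Finance pairwise conflict, so at least 6 time slots are needed.
6 time slots suffice: time slot 1 → {Outreach, Safety, Strategy}; time slot 2 → {Design, Research}; time slot 3 → {Legal}; time slot 4 → {IT}; time slot 5 → {Finance}; time slot 6 → {Ops}. No two conflicting committees share a time slot.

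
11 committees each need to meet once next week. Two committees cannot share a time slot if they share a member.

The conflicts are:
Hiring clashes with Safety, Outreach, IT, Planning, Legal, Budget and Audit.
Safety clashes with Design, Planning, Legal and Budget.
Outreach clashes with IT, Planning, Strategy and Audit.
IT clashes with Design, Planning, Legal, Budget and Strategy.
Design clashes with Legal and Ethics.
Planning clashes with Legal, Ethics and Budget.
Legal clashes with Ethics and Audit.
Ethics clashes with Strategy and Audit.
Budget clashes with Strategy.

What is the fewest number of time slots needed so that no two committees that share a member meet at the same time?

4

Hiring, Safety, Planning, Budget all conflict with each other, so at least 4 time slots are needed.
4 time slots suffice: time slot 1 → {Design, Planning, Strategy, Audit}; time slot 2 → {Hiring, Ethics}; time slot 3 → {Outreach, Legal, Budget}; time slot 4 → {Safety, IT}. Each listed conflict is separated.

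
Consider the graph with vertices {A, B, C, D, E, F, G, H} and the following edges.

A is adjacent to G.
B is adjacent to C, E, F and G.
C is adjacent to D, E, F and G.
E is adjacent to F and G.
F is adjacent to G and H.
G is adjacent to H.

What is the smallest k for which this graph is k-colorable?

B, C, E, F, G are pairwise adjacent (a clique of size 5), so at least 5 colors are needed.
A valid assignment using 5 colors: A=2, B=5, C=3, D=1, E=4, F=2, G=1, H=3. Every edge joins two different colors.

5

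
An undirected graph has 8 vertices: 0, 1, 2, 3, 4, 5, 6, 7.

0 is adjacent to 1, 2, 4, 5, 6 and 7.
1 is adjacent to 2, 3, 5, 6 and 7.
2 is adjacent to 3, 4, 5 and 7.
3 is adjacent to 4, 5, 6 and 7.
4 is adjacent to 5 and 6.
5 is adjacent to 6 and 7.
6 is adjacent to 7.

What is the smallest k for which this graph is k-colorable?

1, 2, 3, 5, 7 are pairwise adjacent (a clique of size 5), so at least 5 colors are needed.
5 colors suffice: color a → {5}; color b → {0, 3}; color c → {1, 4}; color d → {2, 6}; color e → {7}. No two adjacent vertices share a color.

5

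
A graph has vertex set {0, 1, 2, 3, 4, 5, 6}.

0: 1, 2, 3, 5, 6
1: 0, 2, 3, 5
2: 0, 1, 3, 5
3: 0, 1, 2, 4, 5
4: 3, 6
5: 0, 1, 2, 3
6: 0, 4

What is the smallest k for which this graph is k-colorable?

0, 1, 2, 3, 5 form a clique, so at least 5 colors are needed.
5 colors suffice: 0=blue, 1=purple, 2=green, 3=red, 4=blue, 5=yellow, 6=red. Every edge joins two different colors.

5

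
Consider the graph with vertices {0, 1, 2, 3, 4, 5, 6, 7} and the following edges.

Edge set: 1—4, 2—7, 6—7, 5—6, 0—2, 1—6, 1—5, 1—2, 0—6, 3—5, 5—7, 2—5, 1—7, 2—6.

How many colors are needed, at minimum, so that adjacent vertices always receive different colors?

1, 2, 5, 6, 7 are mutually adjacent (a clique of size 5), so at least 5 colors are needed.
5 colors suffice: 0=c, 1=c, 2=a, 3=a, 4=a, 5=d, 6=b, 7=e. Each edge has distinct colors on its endpoints.

5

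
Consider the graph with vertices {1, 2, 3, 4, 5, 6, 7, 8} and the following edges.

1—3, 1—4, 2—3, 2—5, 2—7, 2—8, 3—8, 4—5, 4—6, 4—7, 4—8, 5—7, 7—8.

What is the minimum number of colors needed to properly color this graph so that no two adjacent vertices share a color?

3

2, 3, 8 form a triangle, so at least 3 colors are needed.
3 colors suffice: 1=blue, 2=red, 3=green, 4=red, 5=blue, 6=blue, 7=green, 8=blue. No two adjacent vertices share a color.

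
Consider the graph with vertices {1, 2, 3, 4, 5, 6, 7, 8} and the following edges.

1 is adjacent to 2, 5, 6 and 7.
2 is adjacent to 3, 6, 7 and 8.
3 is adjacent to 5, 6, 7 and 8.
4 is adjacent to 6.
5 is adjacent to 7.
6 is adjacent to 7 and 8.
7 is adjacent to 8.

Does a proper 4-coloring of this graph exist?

No

2, 3, 6, 7, 8 form a clique, so at least 5 colors are needed.
So 4 colors are not enough.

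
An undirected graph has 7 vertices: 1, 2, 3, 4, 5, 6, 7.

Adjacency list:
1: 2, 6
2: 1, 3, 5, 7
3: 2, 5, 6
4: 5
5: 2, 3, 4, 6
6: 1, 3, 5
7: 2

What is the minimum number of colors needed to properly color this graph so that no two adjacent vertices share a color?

2, 3, 5 are mutually adjacent, so at least 3 colors are needed.
A valid assignment using 3 colors: 1=blue, 2=red, 3=green, 4=red, 5=blue, 6=red, 7=blue. No two adjacent vertices share a color.

3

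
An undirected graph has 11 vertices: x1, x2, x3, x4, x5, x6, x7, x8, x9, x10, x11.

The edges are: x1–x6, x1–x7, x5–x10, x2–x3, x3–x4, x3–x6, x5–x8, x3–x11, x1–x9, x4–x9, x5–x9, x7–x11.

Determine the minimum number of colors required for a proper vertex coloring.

3

The cycle x3-x4-x9-x1-x6-x3 has odd length 5, so it cannot be 2-colored; at least 3 colors are needed.
3 colors suffice: x1=1, x2=2, x3=1, x4=3, x5=1, x6=2, x7=3, x8=2, x9=2, x10=2, x11=2. No two adjacent vertices share a color.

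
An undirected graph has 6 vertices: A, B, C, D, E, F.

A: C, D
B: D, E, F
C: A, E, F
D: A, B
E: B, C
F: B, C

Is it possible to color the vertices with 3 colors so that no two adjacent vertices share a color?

Yes

The chromatic number is 3. The cycle C-E-B-D-A-C has odd length 5, so it cannot be 2-colored; at least 3 colors are needed.
One proper 3-coloring: A=3, B=1, C=1, D=2, E=2, F=2.
That is already a proper 3-coloring.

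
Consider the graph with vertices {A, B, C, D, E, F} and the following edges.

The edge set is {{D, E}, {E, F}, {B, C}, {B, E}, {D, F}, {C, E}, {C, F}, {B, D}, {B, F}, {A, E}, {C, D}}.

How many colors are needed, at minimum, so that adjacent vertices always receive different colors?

B, C, D, E, F are pairwise adjacent (a clique of size 5), so at least 5 colors are needed.
A valid assignment using 5 colors: A=2, B=4, C=5, D=2, E=1, F=3. Every edge joins two different colors.

5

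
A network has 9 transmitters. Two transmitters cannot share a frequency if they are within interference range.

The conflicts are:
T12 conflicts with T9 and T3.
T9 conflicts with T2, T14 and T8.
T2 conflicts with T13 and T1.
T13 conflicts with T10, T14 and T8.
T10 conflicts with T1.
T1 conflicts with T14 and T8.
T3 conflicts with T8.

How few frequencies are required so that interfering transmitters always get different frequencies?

T12 and T9 conflict, so at least 2 frequencies are needed.
Using 2 frequencies: T12=2, T9=1, T2=2, T13=1, T10=2, T1=1, T14=2, T3=1, T8=2. Every pair that conflicts lands in different frequencies.

2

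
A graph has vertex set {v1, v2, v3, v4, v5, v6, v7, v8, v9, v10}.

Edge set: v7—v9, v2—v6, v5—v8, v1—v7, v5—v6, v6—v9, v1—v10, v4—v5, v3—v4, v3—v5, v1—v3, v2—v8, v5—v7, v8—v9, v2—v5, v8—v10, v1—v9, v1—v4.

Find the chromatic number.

3

v2, v5, v8 form a triangle, so at least 3 colors are needed.
3 colors suffice: color R → {v1, v5}; color B → {v3, v6, v7, v8}; color G → {v2, v4, v9, v10}. Every edge joins two different colors.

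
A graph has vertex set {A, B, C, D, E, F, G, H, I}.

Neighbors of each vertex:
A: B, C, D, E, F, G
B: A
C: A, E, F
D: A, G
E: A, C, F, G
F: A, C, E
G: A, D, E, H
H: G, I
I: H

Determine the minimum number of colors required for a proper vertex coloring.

A, C, E, F are pairwise adjacent (a clique of size 4), so at least 4 colors are needed.
4 colors suffice: A=red, B=blue, C=blue, D=green, E=green, F=yellow, G=blue, H=red, I=blue. No two adjacent vertices share a color.

4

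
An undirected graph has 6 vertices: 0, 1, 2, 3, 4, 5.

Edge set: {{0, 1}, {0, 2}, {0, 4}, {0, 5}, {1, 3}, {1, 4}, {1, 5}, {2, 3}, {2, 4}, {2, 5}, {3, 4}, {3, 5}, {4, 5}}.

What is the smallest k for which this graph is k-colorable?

4

1, 3, 4, 5 are pairwise adjacent (a clique of size 4), so at least 4 colors are needed.
4 colors suffice: color a → {5}; color b → {4}; color c → {1, 2}; color d → {0, 3}. No two adjacent vertices share a color.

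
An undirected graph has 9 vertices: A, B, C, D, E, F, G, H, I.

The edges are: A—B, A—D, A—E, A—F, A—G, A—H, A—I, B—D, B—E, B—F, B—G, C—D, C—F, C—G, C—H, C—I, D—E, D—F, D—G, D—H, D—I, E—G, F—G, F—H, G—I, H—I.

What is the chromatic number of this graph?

A, B, D, E, G are mutually adjacent (a clique of size 5), so at least 5 colors are needed.
5 colors suffice: A=2, B=5, C=2, D=1, E=4, F=4, G=3, H=3, I=4. Every edge joins two different colors.

5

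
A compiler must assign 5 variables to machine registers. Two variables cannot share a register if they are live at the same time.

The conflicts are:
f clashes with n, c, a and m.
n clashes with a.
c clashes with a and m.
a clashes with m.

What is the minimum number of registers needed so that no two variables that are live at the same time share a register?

f, c, a, m pairwise conflict, so at least 4 registers are needed.
4 registers suffice: register 1 → {f}; register 2 → {a}; register 3 → {n, c}; register 4 → {m}. Every pair that conflicts lands in different registers.

4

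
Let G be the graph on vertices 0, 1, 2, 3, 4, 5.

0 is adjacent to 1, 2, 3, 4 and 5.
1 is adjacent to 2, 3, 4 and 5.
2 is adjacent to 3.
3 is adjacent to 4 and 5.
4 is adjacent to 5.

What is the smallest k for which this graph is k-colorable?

5

0, 1, 3, 4, 5 are mutually adjacent (a clique of size 5), so at least 5 colors are needed.
5 colors suffice: color red → {3}; color blue → {1}; color green → {0}; color yellow → {2, 5}; color purple → {4}. Each edge has distinct colors on its endpoints.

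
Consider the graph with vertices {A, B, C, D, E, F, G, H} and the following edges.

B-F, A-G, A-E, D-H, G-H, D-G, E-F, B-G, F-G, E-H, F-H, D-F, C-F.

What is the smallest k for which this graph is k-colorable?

4

D, F, G, H are pairwise adjacent (a clique of size 4), so at least 4 colors are needed.
4 colors suffice: A=1, B=3, C=2, D=4, E=2, F=1, G=2, H=3. Every edge joins two different colors.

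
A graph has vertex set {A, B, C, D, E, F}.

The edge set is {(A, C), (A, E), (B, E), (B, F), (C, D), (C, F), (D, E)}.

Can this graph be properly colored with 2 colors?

No

The cycle B-E-A-C-F-B has odd length 5, so it cannot be 2-colored; at least 3 colors are needed.
So 2 colors are not enough.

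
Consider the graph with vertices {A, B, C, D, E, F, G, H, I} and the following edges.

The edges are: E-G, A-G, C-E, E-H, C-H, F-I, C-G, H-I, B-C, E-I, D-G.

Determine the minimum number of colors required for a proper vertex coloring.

3

E, H, I form a triangle, so at least 3 colors are needed.
One proper 3-coloring: A=blue, B=red, C=blue, D=blue, E=green, F=red, G=red, H=red, I=blue. Each edge has distinct colors on its endpoints.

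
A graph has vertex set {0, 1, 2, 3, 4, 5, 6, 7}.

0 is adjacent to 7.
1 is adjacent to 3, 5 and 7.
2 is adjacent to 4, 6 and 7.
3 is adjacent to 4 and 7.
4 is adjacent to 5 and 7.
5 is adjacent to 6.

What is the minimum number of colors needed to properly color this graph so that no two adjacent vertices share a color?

2, 4, 7 are pairwise adjacent, so at least 3 colors are needed.
3 colors suffice: color red → {5, 7}; color blue → {0, 1, 4, 6}; color green → {2, 3}. No two adjacent vertices share a color.

3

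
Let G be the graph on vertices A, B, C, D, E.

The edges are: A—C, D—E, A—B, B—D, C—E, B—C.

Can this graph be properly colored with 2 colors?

A, B, C are mutually adjacent, so at least 3 colors are needed.
So 2 colors are not enough.

No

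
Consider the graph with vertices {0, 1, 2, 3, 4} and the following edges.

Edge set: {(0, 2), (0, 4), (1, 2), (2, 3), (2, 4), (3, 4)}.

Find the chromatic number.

3

2, 3, 4 are pairwise adjacent, so at least 3 colors are needed.
3 colors suffice: 0=c, 1=b, 2=a, 3=c, 4=b. Every edge joins two different colors.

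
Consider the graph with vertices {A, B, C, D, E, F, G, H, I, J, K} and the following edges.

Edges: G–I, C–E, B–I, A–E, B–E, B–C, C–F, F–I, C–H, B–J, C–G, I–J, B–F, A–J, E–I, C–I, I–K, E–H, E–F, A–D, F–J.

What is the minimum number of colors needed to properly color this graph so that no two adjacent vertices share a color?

5

B, C, E, F, I are mutually adjacent (a clique of size 5), so at least 5 colors are needed.
5 colors suffice: color red → {A, H, I}; color blue → {C, D, J, K}; color green → {E, G}; color yellow → {B}; color purple → {F}. Each edge has distinct colors on its endpoints.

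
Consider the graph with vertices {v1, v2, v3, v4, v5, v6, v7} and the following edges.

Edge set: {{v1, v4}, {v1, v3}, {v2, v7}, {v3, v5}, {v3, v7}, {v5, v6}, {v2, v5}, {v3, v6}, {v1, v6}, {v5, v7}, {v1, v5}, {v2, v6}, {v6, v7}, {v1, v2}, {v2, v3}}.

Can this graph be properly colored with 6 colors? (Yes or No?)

Yes

The chromatic number is 5. v1, v2, v3, v5, v6 form a clique, so at least 5 colors are needed.
5 colors suffice: v1=3, v2=1, v3=4, v4=1, v5=2, v6=5, v7=3.
Since 6 ≥ 5, a proper 6-coloring certainly exists.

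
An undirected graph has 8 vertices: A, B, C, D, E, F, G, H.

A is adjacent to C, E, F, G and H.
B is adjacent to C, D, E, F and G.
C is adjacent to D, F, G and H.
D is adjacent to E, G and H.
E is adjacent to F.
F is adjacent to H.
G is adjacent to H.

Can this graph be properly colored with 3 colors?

B, C, D, G form a clique, so at least 4 colors are needed.
So 3 colors are not enough.

No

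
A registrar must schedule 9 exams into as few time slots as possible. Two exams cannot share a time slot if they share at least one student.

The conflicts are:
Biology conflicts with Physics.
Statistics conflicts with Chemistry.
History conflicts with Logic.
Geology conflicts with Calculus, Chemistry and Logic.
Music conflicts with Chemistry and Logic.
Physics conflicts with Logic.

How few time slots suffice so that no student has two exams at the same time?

Physics and Logic conflict, so at least 2 time slots are needed.
2 time slots suffice: time slot 1 → {Biology, Calculus, Chemistry, Logic}; time slot 2 → {Statistics, History, Geology, Music, Physics}. Each listed conflict is separated.

2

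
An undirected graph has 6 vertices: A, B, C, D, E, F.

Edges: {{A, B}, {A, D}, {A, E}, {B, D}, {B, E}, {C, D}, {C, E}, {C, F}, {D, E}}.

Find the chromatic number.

A, B, D, E are mutually adjacent (a clique of size 4), so at least 4 colors are needed.
One proper 4-coloring: A=3, B=4, C=3, D=2, E=1, F=1. Every edge joins two different colors.

4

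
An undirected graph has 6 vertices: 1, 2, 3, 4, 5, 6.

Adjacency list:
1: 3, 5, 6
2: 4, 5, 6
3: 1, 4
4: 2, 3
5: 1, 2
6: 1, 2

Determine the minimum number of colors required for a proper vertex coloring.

3

The cycle 6-1-3-4-2-6 has odd length 5, so it cannot be 2-colored; at least 3 colors are needed.
3 colors suffice: color a → {1, 2}; color b → {3, 5, 6}; color c → {4}. Each edge has distinct colors on its endpoints.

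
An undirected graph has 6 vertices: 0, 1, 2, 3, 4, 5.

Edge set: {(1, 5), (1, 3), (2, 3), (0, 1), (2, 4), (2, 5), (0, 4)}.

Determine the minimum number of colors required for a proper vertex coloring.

The cycle 2-4-0-1-3-2 has odd length 5, so it cannot be 2-colored; at least 3 colors are needed.
3 colors suffice: 0=blue, 1=red, 2=red, 3=blue, 4=green, 5=blue. No two adjacent vertices share a color.

3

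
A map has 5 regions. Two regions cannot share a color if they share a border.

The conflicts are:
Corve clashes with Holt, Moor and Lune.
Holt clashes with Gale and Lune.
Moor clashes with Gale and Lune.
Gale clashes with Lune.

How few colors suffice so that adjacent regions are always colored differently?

3

Corve, Holt, Lune all conflict with each other, so at least 3 colors are needed.
A valid assignment using 3 colors: Corve=3, Holt=2, Moor=2, Gale=3, Lune=1. No two conflicting regions share a color.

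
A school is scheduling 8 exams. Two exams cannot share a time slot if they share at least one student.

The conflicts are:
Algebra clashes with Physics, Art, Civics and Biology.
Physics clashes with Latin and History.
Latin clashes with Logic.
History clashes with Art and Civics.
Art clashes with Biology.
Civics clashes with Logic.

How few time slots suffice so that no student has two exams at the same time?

Algebra, Art, Biology are mutually in conflict, so at least 3 time slots are needed.
3 time slots suffice: time slot 1 → {Algebra, History, Logic}; time slot 2 → {Physics, Art, Civics}; time slot 3 → {Latin, Biology}. Every pair that conflicts lands in different time slots.

3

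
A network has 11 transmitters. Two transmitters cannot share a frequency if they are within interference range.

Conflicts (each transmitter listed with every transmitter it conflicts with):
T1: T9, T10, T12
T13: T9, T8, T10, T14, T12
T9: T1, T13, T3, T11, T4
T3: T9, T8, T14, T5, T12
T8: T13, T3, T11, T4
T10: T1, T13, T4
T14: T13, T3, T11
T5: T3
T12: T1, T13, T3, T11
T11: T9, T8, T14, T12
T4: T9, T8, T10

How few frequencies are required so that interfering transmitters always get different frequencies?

2

T1 and T10 conflict, so at least 2 frequencies are needed.
2 frequencies suffice: frequency 1 → {T1, T13, T3, T11, T4}; frequency 2 → {T9, T8, T10, T14, T5, T12}. Each listed conflict is separated.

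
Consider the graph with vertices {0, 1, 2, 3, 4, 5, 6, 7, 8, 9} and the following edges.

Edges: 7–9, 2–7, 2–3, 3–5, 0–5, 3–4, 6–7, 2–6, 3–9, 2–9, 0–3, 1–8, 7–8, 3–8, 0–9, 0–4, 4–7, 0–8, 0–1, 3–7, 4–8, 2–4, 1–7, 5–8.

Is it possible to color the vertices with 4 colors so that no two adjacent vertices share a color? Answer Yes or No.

Yes

The chromatic number is 4. 0, 3, 5, 8 are pairwise adjacent (a clique of size 4), so at least 4 colors are needed.
4 colors suffice: color red → {0, 7}; color blue → {1, 3, 6}; color green → {2, 8}; color yellow → {4, 5, 9}.
That is already a proper 4-coloring.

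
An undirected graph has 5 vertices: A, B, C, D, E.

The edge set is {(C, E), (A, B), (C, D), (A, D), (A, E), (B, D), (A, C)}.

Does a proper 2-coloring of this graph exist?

No

A, B, D are pairwise adjacent, so at least 3 colors are needed.
So 2 colors are not enough.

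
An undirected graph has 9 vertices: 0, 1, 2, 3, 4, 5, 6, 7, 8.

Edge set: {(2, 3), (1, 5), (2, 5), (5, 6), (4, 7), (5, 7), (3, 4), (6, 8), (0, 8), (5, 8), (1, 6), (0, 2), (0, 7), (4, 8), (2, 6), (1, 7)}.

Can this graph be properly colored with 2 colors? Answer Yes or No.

5, 6, 8 are pairwise adjacent, so at least 3 colors are needed.
So 2 colors are not enough.

No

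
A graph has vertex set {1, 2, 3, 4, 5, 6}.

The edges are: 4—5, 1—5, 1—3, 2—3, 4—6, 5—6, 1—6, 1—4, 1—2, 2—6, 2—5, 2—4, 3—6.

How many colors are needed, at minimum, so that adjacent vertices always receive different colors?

1, 2, 4, 5, 6 are pairwise adjacent (a clique of size 5), so at least 5 colors are needed.
5 colors suffice: color a → {2}; color b → {6}; color c → {1}; color d → {3, 5}; color e → {4}. Every edge joins two different colors.

5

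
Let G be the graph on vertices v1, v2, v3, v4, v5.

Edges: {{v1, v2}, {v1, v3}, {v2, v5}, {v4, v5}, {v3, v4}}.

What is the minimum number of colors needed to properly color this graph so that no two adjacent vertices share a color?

The cycle v4-v5-v2-v1-v3-v4 has odd length 5, so it cannot be 2-colored; at least 3 colors are needed.
3 colors suffice: color 1 → {v2, v3}; color 2 → {v1, v4}; color 3 → {v5}. Each edge has distinct colors on its endpoints.

3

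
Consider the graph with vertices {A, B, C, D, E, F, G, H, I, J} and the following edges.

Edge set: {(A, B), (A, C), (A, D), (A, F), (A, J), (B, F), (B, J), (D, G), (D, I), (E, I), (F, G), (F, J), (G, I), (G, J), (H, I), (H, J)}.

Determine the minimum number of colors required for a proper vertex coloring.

A, B, F, J are pairwise adjacent (a clique of size 4), so at least 4 colors are needed.
4 colors suffice: A=2, B=4, C=1, D=3, E=2, F=3, G=2, H=2, I=1, J=1. No two adjacent vertices share a color.

4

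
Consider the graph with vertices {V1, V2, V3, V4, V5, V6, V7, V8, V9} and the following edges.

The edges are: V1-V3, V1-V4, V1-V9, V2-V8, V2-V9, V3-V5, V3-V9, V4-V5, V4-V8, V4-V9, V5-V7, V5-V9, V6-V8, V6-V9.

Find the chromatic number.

3

V4, V5, V9 are mutually adjacent, so at least 3 colors are needed.
A valid assignment using 3 colors: V1=blue, V2=blue, V3=green, V4=green, V5=blue, V6=blue, V7=red, V8=red, V9=red. No two adjacent vertices share a color.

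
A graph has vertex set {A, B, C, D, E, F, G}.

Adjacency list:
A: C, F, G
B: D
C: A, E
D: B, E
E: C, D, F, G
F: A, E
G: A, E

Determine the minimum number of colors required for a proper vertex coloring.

A and C are adjacent, so at least 2 colors are needed.
2 colors suffice: color 1 → {A, B, E}; color 2 → {C, D, F, G}. Each edge has distinct colors on its endpoints.

2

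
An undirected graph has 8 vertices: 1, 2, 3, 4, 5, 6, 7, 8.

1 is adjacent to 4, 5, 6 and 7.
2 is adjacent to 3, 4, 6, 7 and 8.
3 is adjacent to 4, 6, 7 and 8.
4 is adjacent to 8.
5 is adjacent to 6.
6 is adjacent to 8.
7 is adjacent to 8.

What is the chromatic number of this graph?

2, 3, 4, 8 are mutually adjacent (a clique of size 4), so at least 4 colors are needed.
4 colors suffice: 1=red, 2=blue, 3=yellow, 4=green, 5=blue, 6=green, 7=green, 8=red. Each edge has distinct colors on its endpoints.

4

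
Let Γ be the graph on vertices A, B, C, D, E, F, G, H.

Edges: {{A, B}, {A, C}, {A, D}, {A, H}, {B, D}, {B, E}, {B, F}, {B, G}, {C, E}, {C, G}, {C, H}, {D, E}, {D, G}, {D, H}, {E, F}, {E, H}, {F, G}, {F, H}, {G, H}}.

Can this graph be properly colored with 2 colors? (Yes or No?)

C, E, H are pairwise adjacent, so at least 3 colors are needed.
So 2 colors are not enough.

No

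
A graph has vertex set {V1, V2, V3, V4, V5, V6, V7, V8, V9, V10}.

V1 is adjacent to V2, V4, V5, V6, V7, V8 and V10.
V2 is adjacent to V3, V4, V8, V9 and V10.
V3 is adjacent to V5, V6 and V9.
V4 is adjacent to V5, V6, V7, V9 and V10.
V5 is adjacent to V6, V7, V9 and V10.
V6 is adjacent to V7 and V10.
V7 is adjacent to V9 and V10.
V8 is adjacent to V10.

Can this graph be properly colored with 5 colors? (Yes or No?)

V1, V4, V5, V6, V7, V10 are mutually adjacent (a clique of size 6), so at least 6 colors are needed.
So 5 colors are not enough.

No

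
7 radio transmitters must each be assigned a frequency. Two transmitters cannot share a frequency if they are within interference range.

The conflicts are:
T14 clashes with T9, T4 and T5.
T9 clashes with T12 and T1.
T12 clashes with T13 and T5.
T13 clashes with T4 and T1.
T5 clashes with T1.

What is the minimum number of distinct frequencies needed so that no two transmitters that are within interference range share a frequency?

3

The cycle T4-T14-T9-T1-T13-T4 has odd length 5, so it cannot be 2-colored; at least 3 frequencies are needed.
3 frequencies suffice: frequency 1 → {T9, T13, T5}; frequency 2 → {T14, T12, T1}; frequency 3 → {T4}. Every pair that conflicts lands in different frequencies.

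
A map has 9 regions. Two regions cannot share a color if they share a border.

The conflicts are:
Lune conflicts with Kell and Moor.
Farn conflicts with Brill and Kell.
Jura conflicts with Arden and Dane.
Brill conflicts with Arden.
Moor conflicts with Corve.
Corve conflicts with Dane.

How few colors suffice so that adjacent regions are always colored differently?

3

The cycle Brill-Farn-Kell-Lune-Moor-Corve-Dane-Jura-Arden-Brill has odd length 9, so it cannot be 2-colored; at least 3 colors are needed.
3 colors suffice: Lune=2, Farn=2, Jura=1, Brill=1, Arden=2, Kell=1, Moor=1, Corve=3, Dane=2. Each listed conflict is separated.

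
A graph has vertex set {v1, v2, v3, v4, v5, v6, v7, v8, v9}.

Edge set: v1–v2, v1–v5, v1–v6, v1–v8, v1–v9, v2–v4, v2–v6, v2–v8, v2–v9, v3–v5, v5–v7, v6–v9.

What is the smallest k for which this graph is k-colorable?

v1, v2, v6, v9 form a clique, so at least 4 colors are needed.
4 colors suffice: color 1 → {v2, v5}; color 2 → {v1, v3, v4, v7}; color 3 → {v8, v9}; color 4 → {v6}. Each edge has distinct colors on its endpoints.

4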